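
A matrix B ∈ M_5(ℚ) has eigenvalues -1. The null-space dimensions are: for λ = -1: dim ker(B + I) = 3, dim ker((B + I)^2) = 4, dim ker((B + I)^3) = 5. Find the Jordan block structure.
Jordan blocks: (-1, 3), (-1, 1), (-1, 1)

λ = -1: successive nullity increments [3, 1, 1] count blocks of size ≥ k; block sizes are [3, 1, 1].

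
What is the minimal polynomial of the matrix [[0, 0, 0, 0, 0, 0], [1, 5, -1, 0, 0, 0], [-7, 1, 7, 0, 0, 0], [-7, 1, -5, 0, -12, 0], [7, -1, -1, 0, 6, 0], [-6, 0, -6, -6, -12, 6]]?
m_A(x) = x(x - 6)^2

The characteristic polynomial factors as x^2(x - 6)^4. The minimal polynomial is ∏(x - λ)^{k_λ} where k_λ is the size of the largest Jordan block at λ.

For λ = 0: rank(A) = 4, and the largest Jordan block has size 1 (the smallest k with rank(A^k) = rank(A^(k+1))).
For λ = 6: rank(A - 6I) = 3, and the largest Jordan block has size 2 (the smallest k with rank((A - 6I)^k) = rank((A - 6I)^(k+1))).

So m_A(x) = x(x - 6)^2.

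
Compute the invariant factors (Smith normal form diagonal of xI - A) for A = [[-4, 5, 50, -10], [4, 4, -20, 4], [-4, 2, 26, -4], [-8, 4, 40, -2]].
x - 6, x - 6, (x - 6)^2

The Jordan structure of A has elementary divisors (x - 6)^2, (x - 6), (x - 6). Arranging the block sizes at each eigenvalue in decreasing order and taking row products gives the invariant factors.

Invariant factors (smallest first, each dividing the next): x - 6, x - 6, (x - 6)^2.

Check: the last factor (x - 6)^2 is the minimal polynomial, and the product (x - 6)^4 is the characteristic polynomial.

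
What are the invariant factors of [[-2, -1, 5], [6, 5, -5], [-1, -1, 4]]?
The Jordan structure of A has elementary divisors (x + 1), (x - 4)^2. Arranging the block sizes at each eigenvalue in decreasing order and taking row products gives the invariant factors.

Invariant factors (smallest first, each dividing the next): (x - 4)^2(x + 1).

Check: the last factor (x - 4)^2(x + 1) is the minimal polynomial, and the product (x - 4)^2(x + 1) is the characteristic polynomial.

(x - 4)^2(x + 1)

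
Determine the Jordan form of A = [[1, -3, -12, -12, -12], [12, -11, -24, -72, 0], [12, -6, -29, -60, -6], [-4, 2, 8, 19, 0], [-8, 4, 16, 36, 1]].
The characteristic polynomial is det(xI - A) = (x - 1)(x + 5)^4, so the eigenvalues are -5 (algebraic multiplicity 4), 1 (algebraic multiplicity 1).

For λ = -5: rank(A + 5I) = 2, rank((A + 5I)^2) = 1. The eigenspace has dimension 5 - 2 = 3, so there are 3 Jordan blocks; the rank sequence gives block sizes [2, 1, 1].

For λ = 1: algebraic multiplicity 1 gives one 1×1 block.

Assembling the blocks gives the Jordan form J above.

J = [[-5, 1, 0, 0, 0], [0, -5, 0, 0, 0], [0, 0, -5, 0, 0], [0, 0, 0, -5, 0], [0, 0, 0, 0, 1]]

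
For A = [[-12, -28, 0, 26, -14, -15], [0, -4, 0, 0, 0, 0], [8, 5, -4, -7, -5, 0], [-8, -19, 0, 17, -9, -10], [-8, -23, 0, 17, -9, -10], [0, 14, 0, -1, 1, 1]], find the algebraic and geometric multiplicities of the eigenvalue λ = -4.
The characteristic polynomial is x^2(x - 1)(x + 4)^3, so the factor x + 4 appears with exponent 3: the algebraic multiplicity is 3.

rank(A + 4I) = 4, so the eigenspace has dimension 6 - 4 = 2: the geometric multiplicity is 2.

Since 2 < 3, A is not diagonalizable.

algebraic multiplicity 3, geometric multiplicity 2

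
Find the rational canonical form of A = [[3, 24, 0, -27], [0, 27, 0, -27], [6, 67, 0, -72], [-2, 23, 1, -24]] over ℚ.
The invariant factors of A (the non-unit diagonal entries of the Smith normal form of xI - A over ℚ[x]) are x - 3, (x - 3)^2(x + 3), each dividing the next. The characteristic polynomial is their product, (x - 3)^3(x + 3).

The rational canonical form is the block-diagonal matrix of companion matrices C(f_i):
R = [[3, 0, 0, 0], [0, 0, 0, -27], [0, 1, 0, 9], [0, 0, 1, 3]].

R = [[3, 0, 0, 0], [0, 0, 0, -27], [0, 1, 0, 9], [0, 0, 1, 3]]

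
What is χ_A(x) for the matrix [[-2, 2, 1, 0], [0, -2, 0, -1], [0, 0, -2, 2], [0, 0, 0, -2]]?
xI - A = [[x + 2, -2, -1, 0], [0, x + 2, 0, 1], [0, 0, x + 2, -2], [0, 0, 0, x + 2]].

Expanding det(xI - A) along the first row:
det(xI - A) = + (x + 2)·det([[x + 2, 0, 1], [0, x + 2, -2], [0, 0, x + 2]]) - (-2)·det([[0, 0, 1], [0, x + 2, -2], [0, 0, x + 2]]) + (-1)·det([[0, x + 2, 1], [0, 0, -2], [0, 0, x + 2]]) - (0)·det([[0, x + 2, 0], [0, 0, x + 2], [0, 0, 0]]).

Evaluating gives χ_A(x) = x^4 + 8x^3 + 24x^2 + 32x + 16 = (x + 2)^4.

χ_A(x) = (x + 2)^4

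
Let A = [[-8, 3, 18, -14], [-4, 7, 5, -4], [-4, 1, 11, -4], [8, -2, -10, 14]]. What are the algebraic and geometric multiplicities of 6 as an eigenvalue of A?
The characteristic polynomial is (x - 6)^4, so the factor x - 6 appears with exponent 4: the algebraic multiplicity is 4.

rank(A - 6I) = 2, so the eigenspace has dimension 4 - 2 = 2: the geometric multiplicity is 2.

Since 2 < 4, A is not diagonalizable.

algebraic multiplicity 4, geometric multiplicity 2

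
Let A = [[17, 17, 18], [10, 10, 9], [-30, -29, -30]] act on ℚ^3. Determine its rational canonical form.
R = [[0, 0, 27], [1, 0, 9], [0, 1, -3]]

The invariant factors of A (the non-unit diagonal entries of the Smith normal form of xI - A over ℚ[x]) are (x - 3)(x + 3)^2, each dividing the next. The characteristic polynomial is their product, (x - 3)(x + 3)^2.

The rational canonical form is the block-diagonal matrix of companion matrices C(f_i):
R = [[0, 0, 27], [1, 0, 9], [0, 1, -3]].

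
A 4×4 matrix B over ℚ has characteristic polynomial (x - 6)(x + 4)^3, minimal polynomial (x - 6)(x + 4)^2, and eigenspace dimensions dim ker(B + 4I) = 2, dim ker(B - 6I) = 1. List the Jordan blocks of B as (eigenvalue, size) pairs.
λ = -4: algebraic multiplicity 3 (exponent in χ_B), largest block size 2 (exponent in m_B), 2 blocks (geometric multiplicity). These force block sizes [2, 1].
λ = 6: algebraic multiplicity 1 (exponent in χ_B), largest block size 1 (exponent in m_B), 1 block (geometric multiplicity). This forces block sizes [1].

Jordan blocks: (-4, 2), (-4, 1), (6, 1)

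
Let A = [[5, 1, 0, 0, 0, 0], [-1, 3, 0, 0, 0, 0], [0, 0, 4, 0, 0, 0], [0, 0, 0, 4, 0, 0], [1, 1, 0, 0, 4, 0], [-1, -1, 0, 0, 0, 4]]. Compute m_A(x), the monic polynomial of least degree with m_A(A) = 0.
The characteristic polynomial factors as (x - 4)^6. The minimal polynomial is ∏(x - λ)^{k_λ} where k_λ is the size of the largest Jordan block at λ.

For λ = 4: rank(A - 4I) = 1, and the largest Jordan block has size 2 (the smallest k with rank((A - 4I)^k) = rank((A - 4I)^(k+1))).

So m_A(x) = (x - 4)^2.

m_A(x) = (x - 4)^2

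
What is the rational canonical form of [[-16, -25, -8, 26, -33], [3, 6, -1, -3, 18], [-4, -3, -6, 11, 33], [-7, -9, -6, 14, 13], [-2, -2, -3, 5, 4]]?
The invariant factors of A (the non-unit diagonal entries of the Smith normal form of xI - A over ℚ[x]) are (x - 4)(x^2 + x + 2)^2, each dividing the next. The characteristic polynomial is their product, (x - 4)(x^2 + x + 2)^2.

The rational canonical form is the block-diagonal matrix of companion matrices C(f_i):
R = [[0, 0, 0, 0, 16], [1, 0, 0, 0, 12], [0, 1, 0, 0, 16], [0, 0, 1, 0, 3], [0, 0, 0, 1, 2]].

Note the characteristic polynomial does not split into linear factors over ℚ, so A has no Jordan form over ℚ; the rational canonical form exists over any field.

R = [[0, 0, 0, 0, 16], [1, 0, 0, 0, 12], [0, 1, 0, 0, 16], [0, 0, 1, 0, 3], [0, 0, 0, 1, 2]]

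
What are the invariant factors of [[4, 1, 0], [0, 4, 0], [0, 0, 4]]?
The Jordan structure of A has elementary divisors (x - 4)^2, (x - 4). Arranging the block sizes at each eigenvalue in decreasing order and taking row products gives the invariant factors.

Invariant factors (smallest first, each dividing the next): x - 4, (x - 4)^2.

Check: the last factor (x - 4)^2 is the minimal polynomial, and the product (x - 4)^3 is the characteristic polynomial.

x - 4, (x - 4)^2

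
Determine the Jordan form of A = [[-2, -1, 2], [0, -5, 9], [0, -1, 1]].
J = [[-2, 1, 0], [0, -2, 1], [0, 0, -2]]

The characteristic polynomial is det(xI - A) = (x + 2)^3, so the eigenvalues are -2 (algebraic multiplicity 3).

For λ = -2: rank(A + 2I) = 2, rank((A + 2I)^2) = 1, rank((A + 2I)^3) = 0. The eigenspace has dimension 3 - 2 = 1, so there is 1 Jordan block; the rank sequence gives block sizes [3].

Assembling the blocks gives the Jordan form J above.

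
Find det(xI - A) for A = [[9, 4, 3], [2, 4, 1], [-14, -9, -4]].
χ_A(x) = (x - 3)^3

xI - A = [[x - 9, -4, -3], [-2, x - 4, -1], [14, 9, x + 4]].

Expanding det(xI - A) along the first row:
det(xI - A) = + (x - 9)·det([[x - 4, -1], [9, x + 4]]) - (-4)·det([[-2, -1], [14, x + 4]]) + (-3)·det([[-2, x - 4], [14, 9]]).

Evaluating gives χ_A(x) = x^3 - 9x^2 + 27x - 27 = (x - 3)^3.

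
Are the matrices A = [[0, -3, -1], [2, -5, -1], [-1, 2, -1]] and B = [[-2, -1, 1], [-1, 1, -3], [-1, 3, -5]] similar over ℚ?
Two matrices over a field are similar if and only if they have the same invariant factors.

Both A and B have characteristic polynomial (x + 2)^3 and minimal polynomial (x + 2)^3. Computing further, both have invariant factors (x + 2)^3. Hence A and B are similar.

Yes.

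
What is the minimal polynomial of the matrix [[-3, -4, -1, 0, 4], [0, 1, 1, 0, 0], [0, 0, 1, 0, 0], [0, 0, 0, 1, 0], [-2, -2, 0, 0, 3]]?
m_A(x) = (x - 1)^2(x + 1)

The characteristic polynomial factors as (x - 1)^4(x + 1). The minimal polynomial is ∏(x - λ)^{k_λ} where k_λ is the size of the largest Jordan block at λ.

For λ = -1: rank(A + I) = 4, and the largest Jordan block has size 1 (the smallest k with rank((A + I)^k) = rank((A + I)^(k+1))).
For λ = 1: rank(A - I) = 2, and the largest Jordan block has size 2 (the smallest k with rank((A - I)^k) = rank((A - I)^(k+1))).

So m_A(x) = (x - 1)^2(x + 1).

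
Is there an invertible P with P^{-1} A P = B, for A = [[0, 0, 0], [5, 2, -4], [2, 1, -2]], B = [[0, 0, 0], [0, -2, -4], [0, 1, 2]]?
No.

Both have characteristic polynomial x^3, but the minimal polynomial of A is x^3 while the minimal polynomial of B is x^2. The minimal polynomial is a similarity invariant, so A and B are not similar.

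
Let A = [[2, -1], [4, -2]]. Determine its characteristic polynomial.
χ_A(x) = x^2

xI - A = [[x - 2, 1], [-4, x + 2]].

Expanding det(xI - A) along the first row:
det(xI - A) = + (x - 2)·det([[x + 2]]) - (1)·det([[-4]]).

Evaluating gives χ_A(x) = x^2.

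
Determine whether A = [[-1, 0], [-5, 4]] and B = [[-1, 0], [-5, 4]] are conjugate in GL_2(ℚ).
Two matrices over a field are similar if and only if they have the same invariant factors.

Both A and B have characteristic polynomial (x - 4)(x + 1) and minimal polynomial (x - 4)(x + 1). Computing further, both have invariant factors (x - 4)(x + 1). Hence A and B are similar.

Yes.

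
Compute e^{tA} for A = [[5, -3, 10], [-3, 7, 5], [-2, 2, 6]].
A has Jordan form J = [[6, 1, 0], [0, 6, 1], [0, 0, 6]] with A = PJP^{-1}, so e^{tA} = P e^{tJ} P^{-1}.

For a Jordan block J_k(λ), e^{tJ_k(λ)} = e^{λt} · (I + tN + t^2 N^2/2! + ... + t^{k-1} N^{k-1}/(k-1)!) where N is the nilpotent superdiagonal part.

Assembling the blocks and conjugating back gives the entries of e^{tA} as shown above.

e^{tA} = [[(-5*t^2 - t + 1)*e^{6*t}, t*(10*t - 3)*e^{6*t}, 5*t*(4 - 5*t)*e^{6*t}/2], [t*(-5*t - 3)*e^{6*t}, (10*t^2 + t + 1)*e^{6*t}, 5*t*(2 - 5*t)*e^{6*t}/2], [2*t*(-t - 1)*e^{6*t}, 2*t*(2*t + 1)*e^{6*t}, (1 - 5*t^2)*e^{6*t}]]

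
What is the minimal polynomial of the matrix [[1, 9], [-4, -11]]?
The characteristic polynomial factors as (x + 5)^2. The minimal polynomial is ∏(x - λ)^{k_λ} where k_λ is the size of the largest Jordan block at λ.

For λ = -5: rank(A + 5I) = 1, and the largest Jordan block has size 2 (the smallest k with rank((A + 5I)^k) = rank((A + 5I)^(k+1))).

So m_A(x) = (x + 5)^2.

m_A(x) = (x + 5)^2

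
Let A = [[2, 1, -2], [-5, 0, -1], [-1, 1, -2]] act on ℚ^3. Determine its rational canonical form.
R = [[0, 0, 3], [1, 0, 0], [0, 1, 0]]

The invariant factors of A (the non-unit diagonal entries of the Smith normal form of xI - A over ℚ[x]) are x^3 - 3, each dividing the next. The characteristic polynomial is their product, x^3 - 3.

The rational canonical form is the block-diagonal matrix of companion matrices C(f_i):
R = [[0, 0, 3], [1, 0, 0], [0, 1, 0]].

Note the characteristic polynomial does not split into linear factors over ℚ, so A has no Jordan form over ℚ; the rational canonical form exists over any field.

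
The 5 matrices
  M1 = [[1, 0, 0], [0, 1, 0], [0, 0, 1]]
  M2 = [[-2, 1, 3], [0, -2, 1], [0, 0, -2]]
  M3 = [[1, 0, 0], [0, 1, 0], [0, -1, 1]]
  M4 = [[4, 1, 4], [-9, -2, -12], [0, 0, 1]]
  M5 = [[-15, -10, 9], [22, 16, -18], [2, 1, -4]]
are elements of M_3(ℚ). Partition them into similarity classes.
4 classes: {M1}, {M2}, {M3, M4}, {M5}

Characteristic polynomials: χ_{M1} = (x - 1)^3, χ_{M2} = (x + 2)^3, χ_{M3} = (x - 1)^3, χ_{M4} = (x - 1)^3, χ_{M5} = (x - 5)(x + 4)^2.

{M1}: invariant factors x - 1, x - 1, x - 1.

{M2}: invariant factors (x + 2)^3.

{M3, M4}: invariant factors x - 1, (x - 1)^2.

{M5}: invariant factors (x - 5)(x + 4)^2.

Matrices are similar if and only if their invariant-factor lists agree; the partition into similarity classes is {M1}, {M2}, {M3, M4}, {M5}.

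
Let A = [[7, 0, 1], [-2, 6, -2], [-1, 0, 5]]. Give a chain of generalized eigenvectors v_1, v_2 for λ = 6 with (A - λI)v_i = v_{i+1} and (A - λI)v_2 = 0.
v_1 = [[0, -2, 1]]^T, v_2 = [[1, -2, -1]]^T

We seek v_1 ∈ ker((A - 6I)^2) \ ker(A - 6I), then set v_{i+1} = (A - 6I) v_i.

One such chain is v_1 = [[0, -2, 1]]^T, v_2 = [[1, -2, -1]]^T. Check: (A - 6I) v_2 = [[0, 0, 0]]^T = 0.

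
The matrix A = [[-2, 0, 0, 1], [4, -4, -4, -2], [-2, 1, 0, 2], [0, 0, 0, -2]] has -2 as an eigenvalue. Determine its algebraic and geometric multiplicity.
The characteristic polynomial is (x + 2)^4, so the factor x + 2 appears with exponent 4: the algebraic multiplicity is 4.

rank(A + 2I) = 2, so the eigenspace has dimension 4 - 2 = 2: the geometric multiplicity is 2.

Since 2 < 4, A is not diagonalizable.

algebraic multiplicity 4, geometric multiplicity 2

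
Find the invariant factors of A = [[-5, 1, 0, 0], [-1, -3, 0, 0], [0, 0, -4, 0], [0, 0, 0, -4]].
The Jordan structure of A has elementary divisors (x + 4)^2, (x + 4), (x + 4). Arranging the block sizes at each eigenvalue in decreasing order and taking row products gives the invariant factors.

Invariant factors (smallest first, each dividing the next): x + 4, x + 4, (x + 4)^2.

Check: the last factor (x + 4)^2 is the minimal polynomial, and the product (x + 4)^4 is the characteristic polynomial.

x + 4, x + 4, (x + 4)^2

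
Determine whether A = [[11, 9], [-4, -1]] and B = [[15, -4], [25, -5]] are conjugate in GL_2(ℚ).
Yes.

Two matrices over a field are similar if and only if they have the same invariant factors.

Both A and B have characteristic polynomial (x - 5)^2 and minimal polynomial (x - 5)^2. Computing further, both have invariant factors (x - 5)^2. Hence A and B are similar.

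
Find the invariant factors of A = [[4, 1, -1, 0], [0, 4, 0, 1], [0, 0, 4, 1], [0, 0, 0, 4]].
The Jordan structure of A has elementary divisors (x - 4)^2, (x - 4)^2. Arranging the block sizes at each eigenvalue in decreasing order and taking row products gives the invariant factors.

Invariant factors (smallest first, each dividing the next): (x - 4)^2, (x - 4)^2.

Check: the last factor (x - 4)^2 is the minimal polynomial, and the product (x - 4)^4 is the characteristic polynomial.

(x - 4)^2, (x - 4)^2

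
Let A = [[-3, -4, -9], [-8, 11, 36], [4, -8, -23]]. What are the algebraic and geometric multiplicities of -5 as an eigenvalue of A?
The characteristic polynomial is (x + 5)^3, so the factor x + 5 appears with exponent 3: the algebraic multiplicity is 3.

rank(A + 5I) = 1, so the eigenspace has dimension 3 - 1 = 2: the geometric multiplicity is 2.

Since 2 < 3, A is not diagonalizable.

algebraic multiplicity 3, geometric multiplicity 2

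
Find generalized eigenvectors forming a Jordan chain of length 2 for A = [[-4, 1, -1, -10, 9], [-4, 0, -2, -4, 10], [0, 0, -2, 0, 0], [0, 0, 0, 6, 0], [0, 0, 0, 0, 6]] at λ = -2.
v_1 = [[0, 1, 0, 0, 0]]^T, v_2 = [[1, 2, 0, 0, 0]]^T

We seek v_1 ∈ ker((A + 2I)^2) \ ker(A + 2I), then set v_{i+1} = (A + 2I) v_i.

One such chain is v_1 = [[0, 1, 0, 0, 0]]^T, v_2 = [[1, 2, 0, 0, 0]]^T. Check: (A + 2I) v_2 = [[0, 0, 0, 0, 0]]^T = 0.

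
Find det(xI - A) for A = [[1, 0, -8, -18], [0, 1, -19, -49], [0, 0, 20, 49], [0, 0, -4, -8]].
xI - A = [[x - 1, 0, 8, 18], [0, x - 1, 19, 49], [0, 0, x - 20, -49], [0, 0, 4, x + 8]].

Expanding det(xI - A) along the first row:
det(xI - A) = + (x - 1)·det([[x - 1, 19, 49], [0, x - 20, -49], [0, 4, x + 8]]) - (0)·det([[0, 19, 49], [0, x - 20, -49], [0, 4, x + 8]]) + (8)·det([[0, x - 1, 49], [0, 0, -49], [0, 0, x + 8]]) - (18)·det([[0, x - 1, 19], [0, 0, x - 20], [0, 0, 4]]).

Evaluating gives χ_A(x) = x^4 - 14x^3 + 61x^2 - 84x + 36 = (x - 6)^2(x - 1)^2.

χ_A(x) = (x - 6)^2(x - 1)^2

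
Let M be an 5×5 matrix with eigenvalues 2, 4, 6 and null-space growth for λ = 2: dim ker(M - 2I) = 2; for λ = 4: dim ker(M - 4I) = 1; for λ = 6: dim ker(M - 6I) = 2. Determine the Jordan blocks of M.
Jordan blocks: (2, 1), (2, 1), (4, 1), (6, 1), (6, 1)

λ = 2: successive nullity increments [2] count blocks of size ≥ k; block sizes are [1, 1].
λ = 4: successive nullity increments [1] count blocks of size ≥ k; block sizes are [1].
λ = 6: successive nullity increments [2] count blocks of size ≥ k; block sizes are [1, 1].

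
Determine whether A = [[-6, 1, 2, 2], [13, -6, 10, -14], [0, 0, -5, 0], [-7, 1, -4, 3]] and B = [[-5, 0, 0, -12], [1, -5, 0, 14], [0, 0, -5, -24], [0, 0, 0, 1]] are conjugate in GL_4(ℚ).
Yes.

Two matrices over a field are similar if and only if they have the same invariant factors.

Both A and B have characteristic polynomial (x - 1)(x + 5)^3 and minimal polynomial (x - 1)(x + 5)^2. Computing further, both have invariant factors x + 5, (x - 1)(x + 5)^2. Hence A and B are similar.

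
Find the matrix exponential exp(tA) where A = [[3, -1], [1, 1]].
A has Jordan form J = [[2, 1], [0, 2]] with A = PJP^{-1}, so e^{tA} = P e^{tJ} P^{-1}.

For a Jordan block J_k(λ), e^{tJ_k(λ)} = e^{λt} · (I + tN + t^2 N^2/2! + ... + t^{k-1} N^{k-1}/(k-1)!) where N is the nilpotent superdiagonal part.

Assembling the blocks and conjugating back gives the entries of e^{tA} as shown above.

e^{tA} = [[(t + 1)*e^{2*t}, -t*e^{2*t}], [t*e^{2*t}, (1 - t)*e^{2*t}]]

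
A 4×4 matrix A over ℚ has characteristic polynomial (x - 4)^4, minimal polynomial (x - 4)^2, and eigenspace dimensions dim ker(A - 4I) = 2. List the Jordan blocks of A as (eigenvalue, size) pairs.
Jordan blocks: (4, 2), (4, 2)

λ = 4: algebraic multiplicity 4 (exponent in χ_A), largest block size 2 (exponent in m_A), 2 blocks (geometric multiplicity). These force block sizes [2, 2].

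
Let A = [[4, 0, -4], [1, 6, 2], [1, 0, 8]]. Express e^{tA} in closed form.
A has Jordan form J = [[6, 1, 0], [0, 6, 0], [0, 0, 6]] with A = PJP^{-1}, so e^{tA} = P e^{tJ} P^{-1}.

For a Jordan block J_k(λ), e^{tJ_k(λ)} = e^{λt} · (I + tN + t^2 N^2/2! + ... + t^{k-1} N^{k-1}/(k-1)!) where N is the nilpotent superdiagonal part.

Assembling the blocks and conjugating back gives the entries of e^{tA} as shown above.

e^{tA} = [[(1 - 2*t)*e^{6*t}, 0, -4*t*e^{6*t}], [t*e^{6*t}, e^{6*t}, 2*t*e^{6*t}], [t*e^{6*t}, 0, (2*t + 1)*e^{6*t}]]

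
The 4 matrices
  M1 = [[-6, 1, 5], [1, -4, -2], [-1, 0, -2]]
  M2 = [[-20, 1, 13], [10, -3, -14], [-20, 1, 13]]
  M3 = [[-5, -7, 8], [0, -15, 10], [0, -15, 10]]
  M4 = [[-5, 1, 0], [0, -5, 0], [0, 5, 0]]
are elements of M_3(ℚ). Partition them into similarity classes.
2 classes: {M1}, {M2, M3, M4}

Characteristic polynomials: χ_{M1} = (x + 4)^3, χ_{M2} = x(x + 5)^2, χ_{M3} = x(x + 5)^2, χ_{M4} = x(x + 5)^2.

{M1}: invariant factors (x + 4)^3.

{M2, M3, M4}: invariant factors x(x + 5)^2.

Matrices are similar if and only if their invariant-factor lists agree; the partition into similarity classes is {M1}, {M2, M3, M4}.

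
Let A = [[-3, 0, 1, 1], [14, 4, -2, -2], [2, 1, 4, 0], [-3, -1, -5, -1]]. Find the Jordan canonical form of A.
The characteristic polynomial is det(xI - A) = (x - 4)^2(x + 2)^2, so the eigenvalues are -2 (algebraic multiplicity 2), 4 (algebraic multiplicity 2).

For λ = -2: rank(A + 2I) = 3, rank((A + 2I)^2) = 2. The eigenspace has dimension 4 - 3 = 1, so there is 1 Jordan block; the rank sequence gives block sizes [2].

For λ = 4: rank(A - 4I) = 3, rank((A - 4I)^2) = 2. The eigenspace has dimension 4 - 3 = 1, so there is 1 Jordan block; the rank sequence gives block sizes [2].

Assembling the blocks gives the Jordan form J above.

J = [[-2, 1, 0, 0], [0, -2, 0, 0], [0, 0, 4, 1], [0, 0, 0, 4]]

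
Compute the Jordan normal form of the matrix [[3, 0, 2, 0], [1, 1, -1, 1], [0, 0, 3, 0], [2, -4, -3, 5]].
The characteristic polynomial is det(xI - A) = (x - 3)^4, so the eigenvalues are 3 (algebraic multiplicity 4).

For λ = 3: rank(A - 3I) = 2, rank((A - 3I)^2) = 1, rank((A - 3I)^3) = 0. The eigenspace has dimension 4 - 2 = 2, so there are 2 Jordan blocks; the rank sequence gives block sizes [3, 1].

Assembling the blocks gives the Jordan form J above.

J = [[3, 1, 0, 0], [0, 3, 1, 0], [0, 0, 3, 0], [0, 0, 0, 3]]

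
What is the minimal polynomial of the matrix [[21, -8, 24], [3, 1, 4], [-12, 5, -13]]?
The characteristic polynomial factors as (x - 3)^3. The minimal polynomial is ∏(x - λ)^{k_λ} where k_λ is the size of the largest Jordan block at λ.

For λ = 3: rank(A - 3I) = 2, and the largest Jordan block has size 3 (the smallest k with rank((A - 3I)^k) = rank((A - 3I)^(k+1))).

So m_A(x) = (x - 3)^3.

m_A(x) = (x - 3)^3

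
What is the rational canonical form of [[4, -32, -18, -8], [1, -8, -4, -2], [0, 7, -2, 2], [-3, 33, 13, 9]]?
R = [[0, 0, 0, 6], [1, 0, 0, -8], [0, 1, 0, 2], [0, 0, 1, 3]]

The invariant factors of A (the non-unit diagonal entries of the Smith normal form of xI - A over ℚ[x]) are (x - 3)(x^3 - 2x + 2), each dividing the next. The characteristic polynomial is their product, (x - 3)(x^3 - 2x + 2).

The rational canonical form is the block-diagonal matrix of companion matrices C(f_i):
R = [[0, 0, 0, 6], [1, 0, 0, -8], [0, 1, 0, 2], [0, 0, 1, 3]].

Note the characteristic polynomial does not split into linear factors over ℚ, so A has no Jordan form over ℚ; the rational canonical form exists over any field.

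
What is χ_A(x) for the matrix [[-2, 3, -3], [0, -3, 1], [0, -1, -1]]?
xI - A = [[x + 2, -3, 3], [0, x + 3, -1], [0, 1, x + 1]].

Expanding det(xI - A) along the first row:
det(xI - A) = + (x + 2)·det([[x + 3, -1], [1, x + 1]]) - (-3)·det([[0, -1], [0, x + 1]]) + (3)·det([[0, x + 3], [0, 1]]).

Evaluating gives χ_A(x) = x^3 + 6x^2 + 12x + 8 = (x + 2)^3.

χ_A(x) = (x + 2)^3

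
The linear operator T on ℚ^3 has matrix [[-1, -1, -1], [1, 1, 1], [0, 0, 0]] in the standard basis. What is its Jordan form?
J = [[0, 1, 0], [0, 0, 0], [0, 0, 0]]

The characteristic polynomial is det(xI - A) = x^3, so the eigenvalues are 0 (algebraic multiplicity 3).

For λ = 0: rank(A) = 1, rank(A^2) = 0. The eigenspace has dimension 3 - 1 = 2, so there are 2 Jordan blocks; the rank sequence gives block sizes [2, 1].

Assembling the blocks gives the Jordan form J above.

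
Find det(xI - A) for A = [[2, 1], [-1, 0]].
xI - A = [[x - 2, -1], [1, x]].

Expanding det(xI - A) along the first row:
det(xI - A) = + (x - 2)·det([[x]]) - (-1)·det([[1]]).

Evaluating gives χ_A(x) = x^2 - 2x + 1 = (x - 1)^2.

χ_A(x) = (x - 1)^2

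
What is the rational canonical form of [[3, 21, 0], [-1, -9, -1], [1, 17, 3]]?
The invariant factors of A (the non-unit diagonal entries of the Smith normal form of xI - A over ℚ[x]) are (x + 4)(x^2 - x - 3), each dividing the next. The characteristic polynomial is their product, (x + 4)(x^2 - x - 3).

The rational canonical form is the block-diagonal matrix of companion matrices C(f_i):
R = [[0, 0, 12], [1, 0, 7], [0, 1, -3]].

Note the characteristic polynomial does not split into linear factors over ℚ, so A has no Jordan form over ℚ; the rational canonical form exists over any field.

R = [[0, 0, 12], [1, 0, 7], [0, 1, -3]]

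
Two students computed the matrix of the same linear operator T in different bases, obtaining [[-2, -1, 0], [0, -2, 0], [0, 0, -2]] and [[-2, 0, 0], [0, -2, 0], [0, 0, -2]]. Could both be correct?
No.

Both have characteristic polynomial (x + 2)^3, but the minimal polynomial of A is (x + 2)^2 while the minimal polynomial of B is x + 2. The minimal polynomial is a similarity invariant, so A and B are not similar.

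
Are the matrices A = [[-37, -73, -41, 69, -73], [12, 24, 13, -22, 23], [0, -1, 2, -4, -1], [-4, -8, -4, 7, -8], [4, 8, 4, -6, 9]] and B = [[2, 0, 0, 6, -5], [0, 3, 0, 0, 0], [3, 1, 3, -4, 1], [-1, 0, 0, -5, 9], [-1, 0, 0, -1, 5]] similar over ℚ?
No.

trace(A) = 5 but trace(B) = 8. The trace is a similarity invariant, so A and B are not similar.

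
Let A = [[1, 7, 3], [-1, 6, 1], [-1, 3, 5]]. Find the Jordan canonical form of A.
J = [[4, 1, 0], [0, 4, 1], [0, 0, 4]]

The characteristic polynomial is det(xI - A) = (x - 4)^3, so the eigenvalues are 4 (algebraic multiplicity 3).

For λ = 4: rank(A - 4I) = 2, rank((A - 4I)^2) = 1, rank((A - 4I)^3) = 0. The eigenspace has dimension 3 - 2 = 1, so there is 1 Jordan block; the rank sequence gives block sizes [3].

Assembling the blocks gives the Jordan form J above.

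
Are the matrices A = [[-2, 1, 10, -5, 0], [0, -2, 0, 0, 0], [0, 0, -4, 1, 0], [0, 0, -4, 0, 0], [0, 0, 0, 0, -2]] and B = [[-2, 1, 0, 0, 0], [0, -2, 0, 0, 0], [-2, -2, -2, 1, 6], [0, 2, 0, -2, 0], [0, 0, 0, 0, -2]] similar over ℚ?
Yes.

Two matrices over a field are similar if and only if they have the same invariant factors.

Both A and B have characteristic polynomial (x + 2)^5 and minimal polynomial (x + 2)^2. Computing further, both have invariant factors x + 2, (x + 2)^2, (x + 2)^2. Hence A and B are similar.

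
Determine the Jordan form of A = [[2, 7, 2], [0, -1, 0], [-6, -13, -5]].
The characteristic polynomial is det(xI - A) = (x + 1)^2(x + 2), so the eigenvalues are -2 (algebraic multiplicity 1), -1 (algebraic multiplicity 2).

For λ = -2: algebraic multiplicity 1 gives one 1×1 block.

For λ = -1: rank(A + I) = 2, rank((A + I)^2) = 1. The eigenspace has dimension 3 - 2 = 1, so there is 1 Jordan block; the rank sequence gives block sizes [2].

Assembling the blocks gives the Jordan form J above.

J = [[-2, 0, 0], [0, -1, 1], [0, 0, -1]]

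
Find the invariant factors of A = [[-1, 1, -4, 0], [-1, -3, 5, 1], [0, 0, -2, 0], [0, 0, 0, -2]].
The Jordan structure of A has elementary divisors (x + 2)^3, (x + 2). Arranging the block sizes at each eigenvalue in decreasing order and taking row products gives the invariant factors.

Invariant factors (smallest first, each dividing the next): x + 2, (x + 2)^3.

Check: the last factor (x + 2)^3 is the minimal polynomial, and the product (x + 2)^4 is the characteristic polynomial.

x + 2, (x + 2)^3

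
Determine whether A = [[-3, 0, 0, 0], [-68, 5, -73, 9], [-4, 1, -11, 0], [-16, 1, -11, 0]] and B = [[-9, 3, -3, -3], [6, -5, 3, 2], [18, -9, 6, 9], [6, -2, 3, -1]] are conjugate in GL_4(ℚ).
Yes.

Two matrices over a field are similar if and only if they have the same invariant factors.

Both A and B have characteristic polynomial x(x + 3)^3 and minimal polynomial x(x + 3)^2. Computing further, both have invariant factors x + 3, x(x + 3)^2. Hence A and B are similar.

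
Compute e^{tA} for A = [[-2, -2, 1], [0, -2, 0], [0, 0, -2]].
A has Jordan form J = [[-2, 1, 0], [0, -2, 0], [0, 0, -2]] with A = PJP^{-1}, so e^{tA} = P e^{tJ} P^{-1}.

For a Jordan block J_k(λ), e^{tJ_k(λ)} = e^{λt} · (I + tN + t^2 N^2/2! + ... + t^{k-1} N^{k-1}/(k-1)!) where N is the nilpotent superdiagonal part.

Assembling the blocks and conjugating back gives the entries of e^{tA} as shown above.

e^{tA} = [[e^{-2*t}, -2*t*e^{-2*t}, t*e^{-2*t}], [0, e^{-2*t}, 0], [0, 0, e^{-2*t}]]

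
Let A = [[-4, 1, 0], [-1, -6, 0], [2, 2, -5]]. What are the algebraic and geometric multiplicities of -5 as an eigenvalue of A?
The characteristic polynomial is (x + 5)^3, so the factor x + 5 appears with exponent 3: the algebraic multiplicity is 3.

rank(A + 5I) = 1, so the eigenspace has dimension 3 - 1 = 2: the geometric multiplicity is 2.

Since 2 < 3, A is not diagonalizable.

algebraic multiplicity 3, geometric multiplicity 2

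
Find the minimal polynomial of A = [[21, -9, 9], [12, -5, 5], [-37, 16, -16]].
m_A(x) = x^3

The characteristic polynomial factors as x^3. The minimal polynomial is ∏(x - λ)^{k_λ} where k_λ is the size of the largest Jordan block at λ.

For λ = 0: rank(A) = 2, and the largest Jordan block has size 3 (the smallest k with rank(A^k) = rank(A^(k+1))).

So m_A(x) = x^3.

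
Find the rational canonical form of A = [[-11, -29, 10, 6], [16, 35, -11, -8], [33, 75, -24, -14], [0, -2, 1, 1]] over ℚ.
R = [[0, 0, 0, -2], [1, 0, 0, -2], [0, 1, 0, 4], [0, 0, 1, 1]]

The invariant factors of A (the non-unit diagonal entries of the Smith normal form of xI - A over ℚ[x]) are (x - 1)(x^3 - 4x - 2), each dividing the next. The characteristic polynomial is their product, (x - 1)(x^3 - 4x - 2).

The rational canonical form is the block-diagonal matrix of companion matrices C(f_i):
R = [[0, 0, 0, -2], [1, 0, 0, -2], [0, 1, 0, 4], [0, 0, 1, 1]].

Note the characteristic polynomial does not split into linear factors over ℚ, so A has no Jordan form over ℚ; the rational canonical form exists over any field.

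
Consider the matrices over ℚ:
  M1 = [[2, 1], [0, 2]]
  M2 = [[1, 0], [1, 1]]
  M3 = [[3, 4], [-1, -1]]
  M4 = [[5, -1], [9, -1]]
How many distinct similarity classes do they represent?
2 classes: {M1, M4}, {M2, M3}

Characteristic polynomials: χ_{M1} = (x - 2)^2, χ_{M2} = (x - 1)^2, χ_{M3} = (x - 1)^2, χ_{M4} = (x - 2)^2.

{M1, M4}: invariant factors (x - 2)^2.

{M2, M3}: invariant factors (x - 1)^2.

Matrices are similar if and only if their invariant-factor lists agree; the partition into similarity classes is {M1, M4}, {M2, M3}.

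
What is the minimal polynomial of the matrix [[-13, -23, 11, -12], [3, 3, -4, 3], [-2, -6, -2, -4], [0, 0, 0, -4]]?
m_A(x) = (x + 4)^3

The characteristic polynomial factors as (x + 4)^4. The minimal polynomial is ∏(x - λ)^{k_λ} where k_λ is the size of the largest Jordan block at λ.

For λ = -4: rank(A + 4I) = 2, and the largest Jordan block has size 3 (the smallest k with rank((A + 4I)^k) = rank((A + 4I)^(k+1))).

So m_A(x) = (x + 4)^3.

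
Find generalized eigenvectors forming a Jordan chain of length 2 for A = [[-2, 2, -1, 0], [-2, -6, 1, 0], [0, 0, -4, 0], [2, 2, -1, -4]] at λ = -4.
v_1 = [[0, 1, 1, 0]]^T, v_2 = [[1, -1, 0, 1]]^T

We seek v_1 ∈ ker((A + 4I)^2) \ ker(A + 4I), then set v_{i+1} = (A + 4I) v_i.

One such chain is v_1 = [[0, 1, 1, 0]]^T, v_2 = [[1, -1, 0, 1]]^T. Check: (A + 4I) v_2 = [[0, 0, 0, 0]]^T = 0.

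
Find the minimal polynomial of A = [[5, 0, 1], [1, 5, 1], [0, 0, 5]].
m_A(x) = (x - 5)^3

The characteristic polynomial factors as (x - 5)^3. The minimal polynomial is ∏(x - λ)^{k_λ} where k_λ is the size of the largest Jordan block at λ.

For λ = 5: rank(A - 5I) = 2, and the largest Jordan block has size 3 (the smallest k with rank((A - 5I)^k) = rank((A - 5I)^(k+1))).

So m_A(x) = (x - 5)^3.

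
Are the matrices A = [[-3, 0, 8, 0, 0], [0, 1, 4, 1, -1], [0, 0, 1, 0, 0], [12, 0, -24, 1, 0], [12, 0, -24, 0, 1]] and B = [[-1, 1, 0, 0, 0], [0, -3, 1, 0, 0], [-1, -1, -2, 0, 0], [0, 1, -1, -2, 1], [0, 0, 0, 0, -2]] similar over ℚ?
No.

trace(A) = 1 but trace(B) = -10. The trace is a similarity invariant, so A and B are not similar.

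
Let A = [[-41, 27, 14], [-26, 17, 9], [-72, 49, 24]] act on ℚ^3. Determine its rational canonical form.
R = [[0, 0, 5], [1, 0, 4], [0, 1, 0]]

The invariant factors of A (the non-unit diagonal entries of the Smith normal form of xI - A over ℚ[x]) are x^3 - 4x - 5, each dividing the next. The characteristic polynomial is their product, x^3 - 4x - 5.

The rational canonical form is the block-diagonal matrix of companion matrices C(f_i):
R = [[0, 0, 5], [1, 0, 4], [0, 1, 0]].

Note the characteristic polynomial does not split into linear factors over ℚ, so A has no Jordan form over ℚ; the rational canonical form exists over any field.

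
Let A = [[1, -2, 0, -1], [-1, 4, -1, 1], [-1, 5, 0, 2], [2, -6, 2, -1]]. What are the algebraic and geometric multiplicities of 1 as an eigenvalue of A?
The characteristic polynomial is (x - 1)^4, so the factor x - 1 appears with exponent 4: the algebraic multiplicity is 4.

rank(A - I) = 2, so the eigenspace has dimension 4 - 2 = 2: the geometric multiplicity is 2.

Since 2 < 4, A is not diagonalizable.

algebraic multiplicity 4, geometric multiplicity 2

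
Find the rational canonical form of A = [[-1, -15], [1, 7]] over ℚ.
R = [[0, -8], [1, 6]]

The invariant factors of A (the non-unit diagonal entries of the Smith normal form of xI - A over ℚ[x]) are (x - 4)(x - 2), each dividing the next. The characteristic polynomial is their product, (x - 4)(x - 2).

The rational canonical form is the block-diagonal matrix of companion matrices C(f_i):
R = [[0, -8], [1, 6]].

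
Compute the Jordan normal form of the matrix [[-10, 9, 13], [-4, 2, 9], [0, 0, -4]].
J = [[-4, 1, 0], [0, -4, 1], [0, 0, -4]]

The characteristic polynomial is det(xI - A) = (x + 4)^3, so the eigenvalues are -4 (algebraic multiplicity 3).

For λ = -4: rank(A + 4I) = 2, rank((A + 4I)^2) = 1, rank((A + 4I)^3) = 0. The eigenspace has dimension 3 - 2 = 1, so there is 1 Jordan block; the rank sequence gives block sizes [3].

Assembling the blocks gives the Jordan form J above.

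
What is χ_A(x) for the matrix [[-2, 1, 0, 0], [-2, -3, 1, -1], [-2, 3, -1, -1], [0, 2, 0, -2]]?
xI - A = [[x + 2, -1, 0, 0], [2, x + 3, -1, 1], [2, -3, x + 1, 1], [0, -2, 0, x + 2]].

Expanding det(xI - A) along the first row:
det(xI - A) = + (x + 2)·det([[x + 3, -1, 1], [-3, x + 1, 1], [-2, 0, x + 2]]) - (-1)·det([[2, -1, 1], [2, x + 1, 1], [0, 0, x + 2]]) + (0)·det([[2, x + 3, 1], [2, -3, 1], [0, -2, x + 2]]) - (0)·det([[2, x + 3, -1], [2, -3, x + 1], [0, -2, 0]]).

Evaluating gives χ_A(x) = x^4 + 8x^3 + 24x^2 + 32x + 16 = (x + 2)^4.

χ_A(x) = (x + 2)^4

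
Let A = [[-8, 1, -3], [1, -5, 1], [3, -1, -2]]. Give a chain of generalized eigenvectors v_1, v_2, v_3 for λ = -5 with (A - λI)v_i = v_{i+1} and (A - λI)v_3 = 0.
We seek v_1 ∈ ker((A + 5I)^3) \ ker((A + 5I)^2), then set v_{i+1} = (A + 5I) v_i.

One such chain is v_1 = [[0, 3, 1]]^T, v_2 = [[0, 1, 0]]^T, v_3 = [[1, 0, -1]]^T. Check: (A + 5I) v_3 = [[0, 0, 0]]^T = 0.

v_1 = [[0, 3, 1]]^T, v_2 = [[0, 1, 0]]^T, v_3 = [[1, 0, -1]]^T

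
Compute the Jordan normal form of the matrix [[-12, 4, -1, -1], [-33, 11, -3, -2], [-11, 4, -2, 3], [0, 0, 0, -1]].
The characteristic polynomial is det(xI - A) = (x + 1)^4, so the eigenvalues are -1 (algebraic multiplicity 4).

For λ = -1: rank(A + I) = 2, rank((A + I)^2) = 0. The eigenspace has dimension 4 - 2 = 2, so there are 2 Jordan blocks; the rank sequence gives block sizes [2, 2].

Assembling the blocks gives the Jordan form J above.

J = [[-1, 1, 0, 0], [0, -1, 0, 0], [0, 0, -1, 1], [0, 0, 0, -1]]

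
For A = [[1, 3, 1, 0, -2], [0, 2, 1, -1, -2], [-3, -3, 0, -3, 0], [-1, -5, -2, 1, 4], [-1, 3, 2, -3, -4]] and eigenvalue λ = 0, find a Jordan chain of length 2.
v_1 = [[0, 1, 4, 0, 3]]^T, v_2 = [[1, 0, -3, -1, -1]]^T

We seek v_1 ∈ ker(A^2) \ ker(A), then set v_{i+1} = A v_i.

One such chain is v_1 = [[0, 1, 4, 0, 3]]^T, v_2 = [[1, 0, -3, -1, -1]]^T. Check: A v_2 = [[0, 0, 0, 0, 0]]^T = 0.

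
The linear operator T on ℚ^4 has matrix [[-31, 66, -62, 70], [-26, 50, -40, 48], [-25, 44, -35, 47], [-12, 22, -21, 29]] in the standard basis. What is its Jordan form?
J = [[-5, 0, 0, 0], [0, 6, 1, 0], [0, 0, 6, 0], [0, 0, 0, 6]]

The characteristic polynomial is det(xI - A) = (x - 6)^3(x + 5), so the eigenvalues are -5 (algebraic multiplicity 1), 6 (algebraic multiplicity 3).

For λ = -5: algebraic multiplicity 1 gives one 1×1 block.

For λ = 6: rank(A - 6I) = 2, rank((A - 6I)^2) = 1. The eigenspace has dimension 4 - 2 = 2, so there are 2 Jordan blocks; the rank sequence gives block sizes [2, 1].

Assembling the blocks gives the Jordan form J above.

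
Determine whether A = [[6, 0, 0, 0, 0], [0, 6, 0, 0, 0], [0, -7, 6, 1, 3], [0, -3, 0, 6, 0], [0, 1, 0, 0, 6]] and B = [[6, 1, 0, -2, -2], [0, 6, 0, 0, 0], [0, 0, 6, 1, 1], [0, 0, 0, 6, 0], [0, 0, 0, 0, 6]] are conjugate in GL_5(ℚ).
Yes.

Two matrices over a field are similar if and only if they have the same invariant factors.

Both A and B have characteristic polynomial (x - 6)^5 and minimal polynomial (x - 6)^2. Computing further, both have invariant factors x - 6, (x - 6)^2, (x - 6)^2. Hence A and B are similar.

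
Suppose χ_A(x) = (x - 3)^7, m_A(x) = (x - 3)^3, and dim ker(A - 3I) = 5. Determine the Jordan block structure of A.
Jordan blocks: (3, 3), (3, 1), (3, 1), (3, 1), (3, 1)

λ = 3: algebraic multiplicity 7 (exponent in χ_A), largest block size 3 (exponent in m_A), 5 blocks (geometric multiplicity). These force block sizes [3, 1, 1, 1, 1].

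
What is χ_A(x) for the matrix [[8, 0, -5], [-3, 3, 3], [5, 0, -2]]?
χ_A(x) = (x - 3)^3

xI - A = [[x - 8, 0, 5], [3, x - 3, -3], [-5, 0, x + 2]].

Expanding det(xI - A) along the first row:
det(xI - A) = + (x - 8)·det([[x - 3, -3], [0, x + 2]]) - (0)·det([[3, -3], [-5, x + 2]]) + (5)·det([[3, x - 3], [-5, 0]]).

Evaluating gives χ_A(x) = x^3 - 9x^2 + 27x - 27 = (x - 3)^3.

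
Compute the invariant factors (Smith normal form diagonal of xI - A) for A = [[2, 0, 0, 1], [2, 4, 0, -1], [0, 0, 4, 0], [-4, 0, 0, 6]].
x - 4, x - 4, (x - 4)^2

The Jordan structure of A has elementary divisors (x - 4)^2, (x - 4), (x - 4). Arranging the block sizes at each eigenvalue in decreasing order and taking row products gives the invariant factors.

Invariant factors (smallest first, each dividing the next): x - 4, x - 4, (x - 4)^2.

Check: the last factor (x - 4)^2 is the minimal polynomial, and the product (x - 4)^4 is the characteristic polynomial.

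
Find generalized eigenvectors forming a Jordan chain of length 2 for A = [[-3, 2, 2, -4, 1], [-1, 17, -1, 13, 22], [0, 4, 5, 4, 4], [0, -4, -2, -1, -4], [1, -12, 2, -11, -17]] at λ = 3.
We seek v_1 ∈ ker((A - 3I)^2) \ ker(A - 3I), then set v_{i+1} = (A - 3I) v_i.

One such chain is v_1 = [[-3, 0, -1, 3, -2]]^T, v_2 = [[2, -1, 2, -2, 2]]^T. Check: (A - 3I) v_2 = [[0, 0, 0, 0, 0]]^T = 0.

v_1 = [[-3, 0, -1, 3, -2]]^T, v_2 = [[2, -1, 2, -2, 2]]^T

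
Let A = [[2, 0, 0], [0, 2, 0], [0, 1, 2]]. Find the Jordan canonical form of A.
The characteristic polynomial is det(xI - A) = (x - 2)^3, so the eigenvalues are 2 (algebraic multiplicity 3).

For λ = 2: rank(A - 2I) = 1, rank((A - 2I)^2) = 0. The eigenspace has dimension 3 - 1 = 2, so there are 2 Jordan blocks; the rank sequence gives block sizes [2, 1].

Assembling the blocks gives the Jordan form J above.

J = [[2, 1, 0], [0, 2, 0], [0, 0, 2]]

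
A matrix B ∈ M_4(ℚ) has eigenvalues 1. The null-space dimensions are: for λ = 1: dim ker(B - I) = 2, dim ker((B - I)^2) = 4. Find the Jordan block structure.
Jordan blocks: (1, 2), (1, 2)

λ = 1: successive nullity increments [2, 2] count blocks of size ≥ k; block sizes are [2, 2].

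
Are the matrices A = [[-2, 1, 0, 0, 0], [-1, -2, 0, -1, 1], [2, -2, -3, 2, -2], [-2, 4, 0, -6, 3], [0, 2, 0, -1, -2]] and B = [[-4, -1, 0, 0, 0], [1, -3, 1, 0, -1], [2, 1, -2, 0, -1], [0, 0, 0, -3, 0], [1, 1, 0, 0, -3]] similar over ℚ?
Yes.

Two matrices over a field are similar if and only if they have the same invariant factors.

Both A and B have characteristic polynomial (x + 3)^5 and minimal polynomial (x + 3)^3. Computing further, both have invariant factors x + 3, x + 3, (x + 3)^3. Hence A and B are similar.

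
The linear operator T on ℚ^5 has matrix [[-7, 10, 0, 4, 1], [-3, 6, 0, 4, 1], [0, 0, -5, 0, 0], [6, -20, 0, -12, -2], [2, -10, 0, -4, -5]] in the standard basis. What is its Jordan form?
The characteristic polynomial is det(xI - A) = (x + 4)^2(x + 5)^3, so the eigenvalues are -5 (algebraic multiplicity 3), -4 (algebraic multiplicity 2).

For λ = -5: rank(A + 5I) = 3, rank((A + 5I)^2) = 2. The eigenspace has dimension 5 - 3 = 2, so there are 2 Jordan blocks; the rank sequence gives block sizes [2, 1].

For λ = -4: rank(A + 4I) = 3. The eigenspace has dimension 5 - 3 = 2, so there are 2 Jordan blocks; the rank sequence gives block sizes [1, 1].

Assembling the blocks gives the Jordan form J above.

J = [[-5, 1, 0, 0, 0], [0, -5, 0, 0, 0], [0, 0, -5, 0, 0], [0, 0, 0, -4, 0], [0, 0, 0, 0, -4]]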